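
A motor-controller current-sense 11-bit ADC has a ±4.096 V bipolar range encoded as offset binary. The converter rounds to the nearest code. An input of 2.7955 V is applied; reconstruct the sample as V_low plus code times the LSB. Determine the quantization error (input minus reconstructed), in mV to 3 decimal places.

-0.500 mV

Step size: 8.192 V ÷ 2^11 = 4.000 mV.
(V_in − V_low)/LSB = (2.7955 − (−4.096))/0.004 = 1722.8750 → code 1723 (round).
Reconstructed: 2.796 V.
Error = 2.7955 − 2.796 = -0.0005 V = -0.500 mV.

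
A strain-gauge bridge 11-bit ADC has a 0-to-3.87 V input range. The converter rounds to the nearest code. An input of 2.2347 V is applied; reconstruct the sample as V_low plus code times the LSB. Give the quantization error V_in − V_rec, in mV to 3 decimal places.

-0.754 mV

One LSB is 3.87 V / 2048 = 1.890 mV.
(2.2347 − 0)/0.00188965 = 1182.6009; round gives code 1183.
Code 1183 maps back to 0 + 1183×0.00188965 V = 2.2354541 V.
Error = 2.2347 − 2.2354541 = -0.000754102 V = -0.754 mV.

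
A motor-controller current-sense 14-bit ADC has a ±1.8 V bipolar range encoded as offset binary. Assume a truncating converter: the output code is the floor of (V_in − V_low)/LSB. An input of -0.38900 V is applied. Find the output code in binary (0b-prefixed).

With 16384 levels over 3.6 V, one step is 219.73 µV.
(-0.38900 − (−1.8)) / 0.000219727 = 6421.618 LSBs.
So the output code is 6421.
In binary (0b-prefixed): 0b1100100010101.

code 0b1100100010101 (decimal 6421)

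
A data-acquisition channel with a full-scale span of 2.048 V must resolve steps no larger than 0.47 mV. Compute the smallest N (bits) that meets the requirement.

Number of steps required ≥ 2.048 V / 0.47 mV = 4357.45.
Need 2^N ≥ 4357.45; 2^12 = 4096, 2^13 = 8192.
Minimum N = 13.

13 bits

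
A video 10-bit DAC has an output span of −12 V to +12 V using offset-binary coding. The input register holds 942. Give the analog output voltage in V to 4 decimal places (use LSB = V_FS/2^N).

LSB = 24 V / 2^10 = 23.438 mV.
V_out = (−12) + 942 × 0.0234375 V = 10.0781 V.

10.0781 V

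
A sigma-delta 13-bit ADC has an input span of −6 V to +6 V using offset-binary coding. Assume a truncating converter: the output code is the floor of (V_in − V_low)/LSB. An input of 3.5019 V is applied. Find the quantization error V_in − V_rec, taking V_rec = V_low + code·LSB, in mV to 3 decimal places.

0.923 mV

One LSB is 12 V / 8192 = 1.465 mV.
Scaled input = 6486.6304 LSBs, so code = 6486.
Code 6486 maps back to (−6) + 6486×0.00146484 V = 3.5009766 V.
Difference: 0.000923437 V → 0.923 mV.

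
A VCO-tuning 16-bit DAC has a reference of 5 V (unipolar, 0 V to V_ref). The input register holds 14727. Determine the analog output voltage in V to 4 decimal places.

1.1236 V

LSB = 5 V / 2^16 = 76.29 µV.
V_out = 0 + 14727 × 7.62939e-05 V = 1.12358 V.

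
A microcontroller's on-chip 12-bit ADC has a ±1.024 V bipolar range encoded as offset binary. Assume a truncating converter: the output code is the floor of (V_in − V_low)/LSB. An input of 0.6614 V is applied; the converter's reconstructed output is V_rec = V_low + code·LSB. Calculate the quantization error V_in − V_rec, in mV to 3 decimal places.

One LSB is 2.048 V / 4096 = 0.500 mV.
(V_in − V_low)/LSB = (0.6614 − (−1.024))/0.0005 = 3370.8000 → code 3370 (floor).
V_rec = (−1.024) + 3370·0.0005 = 0.661 V.
Difference: 0.0004 V → 0.400 mV.

0.400 mV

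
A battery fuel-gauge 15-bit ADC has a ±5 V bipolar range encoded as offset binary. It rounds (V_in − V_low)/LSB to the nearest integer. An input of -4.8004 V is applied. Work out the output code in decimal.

code 654

With 32768 levels over 10 V, one step is 305.18 µV.
(-4.8004 − (−5)) / 0.000305176 = 654.049 LSBs.
round(654.049) = 654.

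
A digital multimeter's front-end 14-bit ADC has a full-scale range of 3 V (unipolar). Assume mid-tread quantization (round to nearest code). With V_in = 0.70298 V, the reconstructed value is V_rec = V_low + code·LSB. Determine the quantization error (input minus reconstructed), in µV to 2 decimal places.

LSB = 3/2^14 = 183.11 µV.
(V_in − V_low)/LSB = (0.70298 − 0)/0.000183105 = 3839.2081 → code 3839 (round).
V_rec = 0 + 3839·0.000183105 = 0.70294189 V.
V_in − V_rec = 3.81055e-05 V = 38.11 µV.

38.11 µV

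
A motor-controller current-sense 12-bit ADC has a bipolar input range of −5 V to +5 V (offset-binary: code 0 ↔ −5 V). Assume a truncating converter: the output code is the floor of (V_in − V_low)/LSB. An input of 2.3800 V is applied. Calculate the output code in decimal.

LSB = 10 V / 4096 = 2.441 mV.
(V_in − V_low)/LSB = (2.3800 − (−5)) / 0.00244141 = 3022.848.
⌊·⌋(3022.848) = 3022.

code 3022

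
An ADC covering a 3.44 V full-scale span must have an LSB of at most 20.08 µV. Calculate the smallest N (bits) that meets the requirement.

Number of steps required ≥ 3.44 V / 20.08 µV = 171314.74.
Need 2^N ≥ 171314.74; 2^17 = 131072, 2^18 = 262144.
Minimum N = 18.

18 bits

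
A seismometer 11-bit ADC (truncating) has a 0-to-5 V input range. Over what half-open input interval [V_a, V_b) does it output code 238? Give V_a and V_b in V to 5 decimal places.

[0.58105 V, 0.58350 V)

LSB = 5/2^11 = 2.441 mV.
V_a = V_low + 238·LSB = 0.581055 V; V_b = V_low + 239·LSB = 0.583496 V.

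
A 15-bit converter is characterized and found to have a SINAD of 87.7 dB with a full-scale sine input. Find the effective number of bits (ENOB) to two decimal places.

14.28 bits

ENOB = (SINAD − 1.76) / 6.02 = (87.7 − 1.76)/6.02 = 14.276.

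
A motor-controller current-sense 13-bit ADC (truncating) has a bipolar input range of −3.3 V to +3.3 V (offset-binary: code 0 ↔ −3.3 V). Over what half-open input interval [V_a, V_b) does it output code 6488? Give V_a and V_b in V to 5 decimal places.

LSB = 6.6/2^13 = 0.806 mV.
V_a = V_low + 6488·LSB = 1.92715 V; V_b = V_low + 6489·LSB = 1.92795 V.

[1.92715 V, 1.92795 V)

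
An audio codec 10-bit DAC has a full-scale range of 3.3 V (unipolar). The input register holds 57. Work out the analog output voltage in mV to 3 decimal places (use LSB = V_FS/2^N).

LSB = 3.3 V / 2^10 = 3.223 mV.
V_out = 0 + 57 × 0.00322266 V = 0.183691 V.
= 183.691 mV.

183.691 mV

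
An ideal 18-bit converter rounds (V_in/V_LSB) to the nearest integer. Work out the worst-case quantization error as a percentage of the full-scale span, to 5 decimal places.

Rounding → worst-case error = ½ LSB = V_FS/2^19, so 100/524288 = 0.000190735 % of full scale.

0.00019 %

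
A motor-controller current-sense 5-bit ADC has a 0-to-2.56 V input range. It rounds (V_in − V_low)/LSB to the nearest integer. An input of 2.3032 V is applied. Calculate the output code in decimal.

code 29

LSB = 2.56 V / 32 = 80.000 mV.
(2.3032 − 0) / 0.08 = 28.790 LSBs.
Round → code 29.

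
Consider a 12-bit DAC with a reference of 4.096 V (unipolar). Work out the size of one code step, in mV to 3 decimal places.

Full-scale span = 4.096 V.
LSB = 4.096 / 2^12 = 4.096 / 4096 = 0.001 V = 1.000 mV.

1.000 mV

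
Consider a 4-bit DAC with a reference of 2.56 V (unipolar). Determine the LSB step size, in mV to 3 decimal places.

Full-scale span = 2.56 V.
LSB = 2.56 / 2^4 = 2.56 / 16 = 0.16 V = 160.000 mV.

160.000 mV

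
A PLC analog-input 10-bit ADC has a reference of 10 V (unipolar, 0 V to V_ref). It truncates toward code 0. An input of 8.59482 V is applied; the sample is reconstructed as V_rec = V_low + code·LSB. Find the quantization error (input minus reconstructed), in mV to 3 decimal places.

Step size: 10 V ÷ 2^10 = 9.766 mV.
(V_in − V_low)/LSB = (8.59482 − 0)/0.00976562 = 880.1096 → code 880 (floor).
V_rec = 0 + 880·0.00976562 = 8.59375 V.
Difference: 0.00107 V → 1.070 mV.

1.070 mV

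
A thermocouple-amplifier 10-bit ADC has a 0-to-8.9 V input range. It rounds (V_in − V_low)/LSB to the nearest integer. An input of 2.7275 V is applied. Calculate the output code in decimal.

code 314

Full-scale span = 8.9 V; LSB = 8.9/2^10 = 8.691 mV.
(2.7275 − 0) / 0.00869141 = 313.816 LSBs.
So the output code is 314.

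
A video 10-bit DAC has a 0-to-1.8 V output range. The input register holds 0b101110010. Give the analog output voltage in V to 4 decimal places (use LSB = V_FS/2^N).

0.6504 V

LSB = 1.8 V / 2^10 = 1.758 mV.
Code 0b101110010 = 370 decimal.
V_out = 0 + 370 × 0.00175781 V = 0.650391 V.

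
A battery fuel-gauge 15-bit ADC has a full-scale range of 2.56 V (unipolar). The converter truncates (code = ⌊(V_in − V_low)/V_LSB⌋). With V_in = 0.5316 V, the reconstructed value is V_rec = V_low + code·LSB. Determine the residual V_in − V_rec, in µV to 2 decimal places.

Step size: 2.56 V ÷ 2^15 = 78.12 µV.
Scaled input = 6804.4800 LSBs, so code = 6804.
Reconstructed: 0.5315625 V.
V_in − V_rec = 3.75e-05 V = 37.50 µV.

37.50 µV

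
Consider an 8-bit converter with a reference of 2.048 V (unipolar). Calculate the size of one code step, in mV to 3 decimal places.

8.000 mV

Full-scale span = 2.048 V.
LSB = 2.048 / 2^8 = 2.048 / 256 = 0.008 V = 8.000 mV.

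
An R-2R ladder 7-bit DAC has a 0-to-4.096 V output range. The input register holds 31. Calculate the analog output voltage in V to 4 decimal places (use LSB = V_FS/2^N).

LSB = 4.096 V / 2^7 = 32.000 mV.
V_out = 0 + 31 × 0.032 V = 0.992 V.

0.9920 V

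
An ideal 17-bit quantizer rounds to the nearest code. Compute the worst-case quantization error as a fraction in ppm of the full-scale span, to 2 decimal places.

3.81 ppm

Rounding → worst-case error = ½ LSB = V_FS/2^18, so 1e+06/262144 = 3.8147 ppm of full scale.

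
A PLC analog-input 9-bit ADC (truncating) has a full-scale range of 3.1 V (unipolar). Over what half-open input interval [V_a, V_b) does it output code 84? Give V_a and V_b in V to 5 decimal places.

[0.50859 V, 0.51465 V)

LSB = 3.1/2^9 = 6.055 mV.
V_a = V_low + 84·LSB = 0.508594 V; V_b = V_low + 85·LSB = 0.514648 V.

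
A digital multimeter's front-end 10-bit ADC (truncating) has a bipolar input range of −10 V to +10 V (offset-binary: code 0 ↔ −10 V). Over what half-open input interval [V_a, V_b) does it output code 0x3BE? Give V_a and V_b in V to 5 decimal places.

[8.71094 V, 8.73047 V)

LSB = 20/2^10 = 19.531 mV.
Code 0x3BE = 958 decimal.
V_a = V_low + 958·LSB = 8.71094 V; V_b = V_low + 959·LSB = 8.73047 V.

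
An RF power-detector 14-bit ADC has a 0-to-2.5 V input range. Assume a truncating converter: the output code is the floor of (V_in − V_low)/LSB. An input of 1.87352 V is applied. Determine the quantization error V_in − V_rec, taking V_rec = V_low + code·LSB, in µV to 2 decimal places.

LSB = 2.5/2^14 = 152.59 µV.
(1.87352 − 0)/0.000152588 = 12278.3007; ⌊·⌋ gives code 12278.
V_rec = 0 + 12278·0.000152588 = 1.8734741 V.
Difference: 4.58789e-05 V → 45.88 µV.

45.88 µV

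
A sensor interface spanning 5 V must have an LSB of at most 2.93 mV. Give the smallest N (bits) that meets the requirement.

Number of steps required ≥ 5 V / 2.93 mV = 1706.48.
Need 2^N ≥ 1706.48; 2^10 = 1024, 2^11 = 2048.
Minimum N = 11.

11 bits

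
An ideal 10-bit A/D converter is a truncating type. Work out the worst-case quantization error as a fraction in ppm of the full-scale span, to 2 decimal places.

976.56 ppm

Truncating → worst-case error = 1 LSB = V_FS/2^10, so 1e+06/1024 = 976.562 ppm of full scale.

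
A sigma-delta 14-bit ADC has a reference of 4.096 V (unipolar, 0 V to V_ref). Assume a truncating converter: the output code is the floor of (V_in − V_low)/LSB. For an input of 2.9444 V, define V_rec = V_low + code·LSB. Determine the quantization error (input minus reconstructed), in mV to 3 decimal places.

0.150 mV

LSB = 4.096/2^14 = 250.00 µV.
(2.9444 − 0)/0.00025 = 11777.6000; ⌊·⌋ gives code 11777.
V_rec = 0 + 11777·0.00025 = 2.94425 V.
Error = 2.9444 − 2.94425 = 0.00015 V = 0.150 mV.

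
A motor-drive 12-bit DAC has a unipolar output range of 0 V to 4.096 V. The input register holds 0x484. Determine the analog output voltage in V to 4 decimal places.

1.1560 V

LSB = 4.096 V / 2^12 = 1.000 mV.
Code 0x484 = 1156 decimal.
V_out = 0 + 1156 × 0.001 V = 1.156 V.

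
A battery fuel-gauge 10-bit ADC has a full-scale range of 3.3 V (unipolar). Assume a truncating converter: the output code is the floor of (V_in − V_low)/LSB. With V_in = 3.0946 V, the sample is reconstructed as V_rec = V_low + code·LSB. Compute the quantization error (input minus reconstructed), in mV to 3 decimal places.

Step size: 3.3 V ÷ 2^10 = 3.223 mV.
Scaled input = 960.2638 LSBs, so code = 960.
V_rec = 0 + 960·0.00322266 = 3.09375 V.
V_in − V_rec = 0.00085 V = 0.850 mV.

0.850 mV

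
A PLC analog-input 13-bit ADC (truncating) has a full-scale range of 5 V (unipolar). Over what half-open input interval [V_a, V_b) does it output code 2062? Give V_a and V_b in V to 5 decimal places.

[1.25854 V, 1.25916 V)

LSB = 5/2^13 = 0.610 mV.
V_a = V_low + 2062·LSB = 1.25854 V; V_b = V_low + 2063·LSB = 1.25916 V.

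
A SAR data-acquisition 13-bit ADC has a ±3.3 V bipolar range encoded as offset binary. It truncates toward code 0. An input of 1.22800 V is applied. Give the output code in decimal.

Full-scale span = 6.6 V; LSB = 6.6/2^13 = 0.806 mV.
(1.22800 − (−3.3)) / 0.000805664 = 5620.208 LSBs.
⌊·⌋(5620.208) = 5620.

code 5620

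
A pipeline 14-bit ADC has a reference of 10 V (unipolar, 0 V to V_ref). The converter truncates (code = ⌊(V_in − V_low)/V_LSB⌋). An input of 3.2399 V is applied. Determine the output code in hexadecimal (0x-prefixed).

With 16384 levels over 10 V, one step is 0.610 mV.
Input sits at 5308.252 steps above V_low.
Floor → code 5308.
In hexadecimal (0x-prefixed): 0x14BC.

code 0x14BC (decimal 5308)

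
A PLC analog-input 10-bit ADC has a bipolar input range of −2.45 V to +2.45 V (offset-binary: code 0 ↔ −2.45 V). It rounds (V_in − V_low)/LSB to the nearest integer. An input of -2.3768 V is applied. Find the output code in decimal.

code 15

LSB = 4.9 V / 1024 = 4.785 mV.
Input sits at 15.297 steps above V_low.
So the output code is 15.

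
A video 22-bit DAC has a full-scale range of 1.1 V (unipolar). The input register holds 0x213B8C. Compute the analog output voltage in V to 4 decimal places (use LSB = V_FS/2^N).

LSB = 1.1 V / 2^22 = 0.26 µV.
Code 0x213B8C = 2177932 decimal.
V_out = 0 + 2177932 × 2.6226e-07 V = 0.571185 V.

0.5712 V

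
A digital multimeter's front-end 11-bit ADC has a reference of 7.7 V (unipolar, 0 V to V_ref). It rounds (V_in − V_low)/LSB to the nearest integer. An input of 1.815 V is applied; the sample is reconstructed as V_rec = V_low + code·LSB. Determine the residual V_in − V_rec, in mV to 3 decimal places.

LSB = 7.7/2^11 = 3.760 mV.
Scaled input = 482.7429 LSBs, so code = 483.
Reconstructed: 1.8159668 V.
V_in − V_rec = -0.000966797 V = -0.967 mV.

-0.967 mV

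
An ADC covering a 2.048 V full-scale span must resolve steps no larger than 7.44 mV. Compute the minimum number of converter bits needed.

Number of steps required ≥ 2.048 V / 7.44 mV = 275.27.
Need 2^N ≥ 275.27; 2^8 = 256, 2^9 = 512.
Minimum N = 9.

9 bits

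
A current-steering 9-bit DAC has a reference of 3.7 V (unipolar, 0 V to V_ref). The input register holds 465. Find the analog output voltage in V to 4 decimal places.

3.3604 V

LSB = 3.7 V / 2^9 = 7.227 mV.
V_out = 0 + 465 × 0.00722656 V = 3.36035 V.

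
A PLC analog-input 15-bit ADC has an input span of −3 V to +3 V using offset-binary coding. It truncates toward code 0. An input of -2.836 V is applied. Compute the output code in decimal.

code 895

With 32768 levels over 6 V, one step is 183.11 µV.
Input sits at 895.659 steps above V_low.
Floor → code 895.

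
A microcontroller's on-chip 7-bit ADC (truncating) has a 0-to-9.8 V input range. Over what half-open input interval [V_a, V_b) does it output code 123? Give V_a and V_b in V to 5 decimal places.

LSB = 9.8/2^7 = 76.562 mV.
V_a = V_low + 123·LSB = 9.41719 V; V_b = V_low + 124·LSB = 9.49375 V.

[9.41719 V, 9.49375 V)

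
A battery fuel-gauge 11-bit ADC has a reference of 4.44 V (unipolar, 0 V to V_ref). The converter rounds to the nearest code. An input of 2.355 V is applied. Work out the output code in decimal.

With 2048 levels over 4.44 V, one step is 2.168 mV.
Input sits at 1086.270 steps above V_low.
So the output code is 1086.

code 1086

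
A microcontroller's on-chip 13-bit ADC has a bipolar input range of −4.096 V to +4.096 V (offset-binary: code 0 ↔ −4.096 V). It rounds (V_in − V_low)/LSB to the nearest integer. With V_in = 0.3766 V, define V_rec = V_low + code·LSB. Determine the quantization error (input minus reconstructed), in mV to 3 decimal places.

-0.400 mV

One LSB is 8.192 V / 8192 = 1.000 mV.
Scaled input = 4472.6000 LSBs, so code = 4473.
Reconstructed: 0.377 V.
V_in − V_rec = -0.0004 V = -0.400 mV.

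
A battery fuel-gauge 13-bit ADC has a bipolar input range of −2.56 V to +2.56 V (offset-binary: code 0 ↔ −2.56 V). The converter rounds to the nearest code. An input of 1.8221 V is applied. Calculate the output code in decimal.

LSB = 5.12 V / 8192 = 0.625 mV.
(1.8221 − (−2.56)) / 0.000625 = 7011.360 LSBs.
Round → code 7011.

code 7011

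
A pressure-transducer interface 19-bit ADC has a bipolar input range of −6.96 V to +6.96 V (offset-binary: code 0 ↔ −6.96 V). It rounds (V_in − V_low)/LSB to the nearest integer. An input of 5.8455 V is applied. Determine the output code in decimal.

code 482311

With 524288 levels over 13.92 V, one step is 26.55 µV.
(5.8455 − (−6.96)) / 2.65503e-05 = 482311.062 LSBs.
Round → code 482311.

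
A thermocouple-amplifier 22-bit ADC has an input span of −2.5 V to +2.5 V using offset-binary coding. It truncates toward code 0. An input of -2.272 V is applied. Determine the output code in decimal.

With 4194304 levels over 5 V, one step is 1.19 µV.
Input sits at 191260.262 steps above V_low.
So the output code is 191260.

code 191260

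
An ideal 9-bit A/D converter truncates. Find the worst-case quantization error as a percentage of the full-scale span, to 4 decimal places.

Truncating → worst-case error = 1 LSB = V_FS/2^9, so 100/512 = 0.195312 % of full scale.

0.1953 %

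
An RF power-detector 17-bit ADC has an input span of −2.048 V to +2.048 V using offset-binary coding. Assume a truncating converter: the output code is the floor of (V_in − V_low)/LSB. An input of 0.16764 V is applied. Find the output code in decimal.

code 70900

Full-scale span = 4.096 V; LSB = 4.096/2^17 = 31.25 µV.
(V_in − V_low)/LSB = (0.16764 − (−2.048)) / 3.125e-05 = 70900.480.
Floor → code 70900.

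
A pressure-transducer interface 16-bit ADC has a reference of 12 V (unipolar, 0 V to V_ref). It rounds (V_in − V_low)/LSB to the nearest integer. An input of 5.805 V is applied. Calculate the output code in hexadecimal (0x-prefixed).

code 0x7BD7 (decimal 31703)

Full-scale span = 12 V; LSB = 12/2^16 = 183.11 µV.
(V_in − V_low)/LSB = (5.805 − 0) / 0.000183105 = 31703.040.
Round → code 31703.
In hexadecimal (0x-prefixed): 0x7BD7.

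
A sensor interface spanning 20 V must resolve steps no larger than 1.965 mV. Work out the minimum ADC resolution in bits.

Number of steps required ≥ 20 V / 1.965 mV = 10178.12.
Need 2^N ≥ 10178.12; 2^13 = 8192, 2^14 = 16384.
Minimum N = 14.

14 bits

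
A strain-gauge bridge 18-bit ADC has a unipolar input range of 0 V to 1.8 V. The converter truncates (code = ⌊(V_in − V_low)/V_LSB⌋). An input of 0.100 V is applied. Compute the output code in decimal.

With 262144 levels over 1.8 V, one step is 6.87 µV.
Input sits at 14563.556 steps above V_low.
Floor → code 14563.

code 14563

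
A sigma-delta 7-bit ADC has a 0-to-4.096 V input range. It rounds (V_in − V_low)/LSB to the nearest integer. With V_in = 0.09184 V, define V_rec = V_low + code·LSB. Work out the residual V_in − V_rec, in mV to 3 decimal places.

-4.160 mV

LSB = 4.096/2^7 = 32.000 mV.
Scaled input = 2.8700 LSBs, so code = 3.
Code 3 maps back to 0 + 3×0.032 V = 0.096 V.
Difference: -0.00416 V → -4.160 mV.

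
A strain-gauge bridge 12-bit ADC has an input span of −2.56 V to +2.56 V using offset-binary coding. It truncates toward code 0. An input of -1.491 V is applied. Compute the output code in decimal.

code 855

LSB = 5.12 V / 4096 = 1.250 mV.
(-1.491 − (−2.56)) / 0.00125 = 855.200 LSBs.
⌊·⌋(855.200) = 855.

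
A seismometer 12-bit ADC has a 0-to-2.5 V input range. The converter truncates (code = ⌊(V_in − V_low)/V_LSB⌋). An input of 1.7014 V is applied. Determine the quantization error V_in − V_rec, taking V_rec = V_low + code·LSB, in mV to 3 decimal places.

0.350 mV

Step size: 2.5 V ÷ 2^12 = 0.610 mV.
(V_in − V_low)/LSB = (1.7014 − 0)/0.000610352 = 2787.5738 → code 2787 (floor).
Code 2787 maps back to 0 + 2787×0.000610352 V = 1.7010498 V.
Difference: 0.000350195 V → 0.350 mV.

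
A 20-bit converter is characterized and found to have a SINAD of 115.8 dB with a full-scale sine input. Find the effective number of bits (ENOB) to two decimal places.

ENOB = (SINAD − 1.76) / 6.02 = (115.8 − 1.76)/6.02 = 18.944.

18.94 bits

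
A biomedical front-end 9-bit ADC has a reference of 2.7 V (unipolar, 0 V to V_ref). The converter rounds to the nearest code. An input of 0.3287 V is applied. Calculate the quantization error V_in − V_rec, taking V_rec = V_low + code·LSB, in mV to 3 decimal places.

1.747 mV

One LSB is 2.7 V / 512 = 5.273 mV.
(0.3287 − 0)/0.00527344 = 62.3313; round gives code 62.
Reconstructed: 0.32695313 V.
Error = 0.3287 − 0.32695313 = 0.00174687 V = 1.747 mV.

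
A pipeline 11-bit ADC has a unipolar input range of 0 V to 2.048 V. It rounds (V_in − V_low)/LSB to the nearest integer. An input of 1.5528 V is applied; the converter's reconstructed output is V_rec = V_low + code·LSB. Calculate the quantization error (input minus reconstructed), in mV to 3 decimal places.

-0.200 mV

Step size: 2.048 V ÷ 2^11 = 1.000 mV.
(1.5528 − 0)/0.001 = 1552.8000; round gives code 1553.
Code 1553 maps back to 0 + 1553×0.001 V = 1.553 V.
V_in − V_rec = -0.0002 V = -0.200 mV.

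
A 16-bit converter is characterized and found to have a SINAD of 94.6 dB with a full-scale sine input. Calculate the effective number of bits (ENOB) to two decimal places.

ENOB = (SINAD − 1.76) / 6.02 = (94.6 − 1.76)/6.02 = 15.422.

15.42 bits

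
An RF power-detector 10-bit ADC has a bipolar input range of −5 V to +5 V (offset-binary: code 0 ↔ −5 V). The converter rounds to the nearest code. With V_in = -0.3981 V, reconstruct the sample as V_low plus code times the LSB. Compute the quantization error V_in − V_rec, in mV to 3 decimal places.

2.291 mV

One LSB is 10 V / 1024 = 9.766 mV.
Scaled input = 471.2346 LSBs, so code = 471.
Code 471 maps back to (−5) + 471×0.00976562 V = -0.40039062 V.
Error = -0.3981 − (−0.40039062) = 0.00229063 V = 2.291 mV.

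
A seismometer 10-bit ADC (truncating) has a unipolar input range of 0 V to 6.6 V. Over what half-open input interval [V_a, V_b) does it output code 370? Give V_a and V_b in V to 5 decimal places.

LSB = 6.6/2^10 = 6.445 mV.
V_a = V_low + 370·LSB = 2.38477 V; V_b = V_low + 371·LSB = 2.39121 V.

[2.38477 V, 2.39121 V)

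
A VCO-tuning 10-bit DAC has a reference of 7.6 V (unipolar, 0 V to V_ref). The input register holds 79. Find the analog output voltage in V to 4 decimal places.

0.5863 V

LSB = 7.6 V / 2^10 = 7.422 mV.
V_out = 0 + 79 × 0.00742187 V = 0.586328 V.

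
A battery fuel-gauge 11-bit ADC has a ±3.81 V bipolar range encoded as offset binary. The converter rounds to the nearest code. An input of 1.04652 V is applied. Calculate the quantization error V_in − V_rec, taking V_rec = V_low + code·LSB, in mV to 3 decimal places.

One LSB is 7.62 V / 2048 = 3.721 mV.
Scaled input = 1305.2694 LSBs, so code = 1305.
Code 1305 maps back to (−3.81) + 1305×0.0037207 V = 1.0455176 V.
V_in − V_rec = 0.00100242 V = 1.002 mV.

1.002 mV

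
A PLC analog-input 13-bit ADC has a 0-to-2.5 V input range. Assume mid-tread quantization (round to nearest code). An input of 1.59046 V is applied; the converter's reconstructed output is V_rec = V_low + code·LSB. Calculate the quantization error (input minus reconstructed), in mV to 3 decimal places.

Step size: 2.5 V ÷ 2^13 = 305.18 µV.
(V_in − V_low)/LSB = (1.59046 − 0)/0.000305176 = 5211.6193 → code 5212 (round).
Code 5212 maps back to 0 + 5212×0.000305176 V = 1.5905762 V.
V_in − V_rec = -0.000116172 V = -0.116 mV.

-0.116 mV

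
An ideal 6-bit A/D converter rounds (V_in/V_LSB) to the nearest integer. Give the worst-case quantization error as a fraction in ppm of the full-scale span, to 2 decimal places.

7812.50 ppm

Rounding → worst-case error = ½ LSB = V_FS/2^7, so 1e+06/128 = 7812.5 ppm of full scale.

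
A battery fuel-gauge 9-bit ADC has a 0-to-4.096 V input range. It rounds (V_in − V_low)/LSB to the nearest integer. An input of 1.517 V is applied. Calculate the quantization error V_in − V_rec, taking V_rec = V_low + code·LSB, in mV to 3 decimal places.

-3.000 mV

One LSB is 4.096 V / 512 = 8.000 mV.
(V_in − V_low)/LSB = (1.517 − 0)/0.008 = 189.6250 → code 190 (round).
V_rec = 0 + 190·0.008 = 1.52 V.
Error = 1.517 − 1.52 = -0.003 V = -3.000 mV.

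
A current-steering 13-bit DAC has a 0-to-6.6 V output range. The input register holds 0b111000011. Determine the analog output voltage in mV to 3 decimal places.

LSB = 6.6 V / 2^13 = 0.806 mV.
Code 0b111000011 = 451 decimal.
V_out = 0 + 451 × 0.000805664 V = 0.363354 V.
= 363.354 mV.

363.354 mV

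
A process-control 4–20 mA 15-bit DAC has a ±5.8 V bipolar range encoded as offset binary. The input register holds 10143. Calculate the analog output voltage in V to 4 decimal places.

LSB = 11.6 V / 2^15 = 354.00 µV.
V_out = (−5.8) + 10143 × 0.000354004 V = -2.20934 V.

-2.2093 V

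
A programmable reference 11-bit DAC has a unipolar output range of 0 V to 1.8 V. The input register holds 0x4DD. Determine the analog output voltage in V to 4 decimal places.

1.0942 V

LSB = 1.8 V / 2^11 = 0.879 mV.
Code 0x4DD = 1245 decimal.
V_out = 0 + 1245 × 0.000878906 V = 1.09424 V.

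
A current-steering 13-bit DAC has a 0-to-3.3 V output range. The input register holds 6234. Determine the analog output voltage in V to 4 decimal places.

2.5113 V

LSB = 3.3 V / 2^13 = 402.83 µV.
V_out = 0 + 6234 × 0.000402832 V = 2.51125 V.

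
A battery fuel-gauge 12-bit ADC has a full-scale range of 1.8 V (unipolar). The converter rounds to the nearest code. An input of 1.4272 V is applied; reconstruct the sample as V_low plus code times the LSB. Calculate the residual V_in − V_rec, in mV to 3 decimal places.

-0.144 mV

Step size: 1.8 V ÷ 2^12 = 439.45 µV.
Scaled input = 3247.6729 LSBs, so code = 3248.
Reconstructed: 1.4273437 V.
V_in − V_rec = -0.00014375 V = -0.144 mV.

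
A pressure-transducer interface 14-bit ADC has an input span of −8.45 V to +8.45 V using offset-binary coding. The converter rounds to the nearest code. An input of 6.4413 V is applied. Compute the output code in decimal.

With 16384 levels over 16.9 V, one step is 1.031 mV.
(V_in − V_low)/LSB = (6.4413 − (−8.45)) / 0.00103149 = 14436.631.
Round → code 14437.

code 14437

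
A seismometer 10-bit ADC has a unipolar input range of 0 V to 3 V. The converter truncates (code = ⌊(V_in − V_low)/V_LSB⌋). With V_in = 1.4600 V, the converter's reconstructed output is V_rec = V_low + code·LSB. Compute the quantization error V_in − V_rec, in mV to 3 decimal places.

Step size: 3 V ÷ 2^10 = 2.930 mV.
(V_in − V_low)/LSB = (1.4600 − 0)/0.00292969 = 498.3467 → code 498 (floor).
V_rec = 0 + 498·0.00292969 = 1.4589844 V.
V_in − V_rec = 0.00101563 V = 1.016 mV.

1.016 mV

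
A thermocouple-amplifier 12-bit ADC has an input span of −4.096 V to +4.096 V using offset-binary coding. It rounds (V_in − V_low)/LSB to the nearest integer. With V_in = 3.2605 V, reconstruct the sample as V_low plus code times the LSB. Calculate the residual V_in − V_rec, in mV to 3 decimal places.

0.500 mV

One LSB is 8.192 V / 4096 = 2.000 mV.
Scaled input = 3678.2500 LSBs, so code = 3678.
Code 3678 maps back to (−4.096) + 3678×0.002 V = 3.26 V.
Error = 3.2605 − 3.26 = 0.0005 V = 0.500 mV.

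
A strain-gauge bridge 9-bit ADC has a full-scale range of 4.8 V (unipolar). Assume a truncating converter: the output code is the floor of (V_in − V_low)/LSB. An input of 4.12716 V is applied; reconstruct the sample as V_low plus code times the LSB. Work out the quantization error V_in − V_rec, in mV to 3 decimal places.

LSB = 4.8/2^9 = 9.375 mV.
(V_in − V_low)/LSB = (4.12716 − 0)/0.009375 = 440.2304 → code 440 (floor).
Code 440 maps back to 0 + 440×0.009375 V = 4.125 V.
Error = 4.12716 − 4.125 = 0.00216 V = 2.160 mV.

2.160 mV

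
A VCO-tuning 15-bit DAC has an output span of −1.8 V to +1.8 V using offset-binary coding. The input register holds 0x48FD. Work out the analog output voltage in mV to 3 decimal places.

LSB = 3.6 V / 2^15 = 109.86 µV.
Code 0x48FD = 18685 decimal.
V_out = (−1.8) + 18685 × 0.000109863 V = 0.252795 V.
= 252.795 mV.

252.795 mV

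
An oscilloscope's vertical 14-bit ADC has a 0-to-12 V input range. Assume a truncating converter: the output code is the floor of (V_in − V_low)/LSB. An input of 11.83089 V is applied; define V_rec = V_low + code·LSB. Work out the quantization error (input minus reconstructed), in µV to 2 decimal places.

79.45 µV

One LSB is 12 V / 16384 = 0.732 mV.
Scaled input = 16153.1085 LSBs, so code = 16153.
Code 16153 maps back to 0 + 16153×0.000732422 V = 11.830811 V.
Error = 11.83089 − 11.830811 = 7.94531e-05 V = 79.45 µV.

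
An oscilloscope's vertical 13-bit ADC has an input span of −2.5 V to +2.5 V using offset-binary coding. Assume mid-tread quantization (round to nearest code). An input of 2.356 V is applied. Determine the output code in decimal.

code 7956

With 8192 levels over 5 V, one step is 0.610 mV.
Input sits at 7956.070 steps above V_low.
round(7956.070) = 7956.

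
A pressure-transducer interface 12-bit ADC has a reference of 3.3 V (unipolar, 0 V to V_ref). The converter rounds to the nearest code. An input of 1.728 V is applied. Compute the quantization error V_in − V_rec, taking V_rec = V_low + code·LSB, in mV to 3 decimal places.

One LSB is 3.3 V / 4096 = 0.806 mV.
Scaled input = 2144.8145 LSBs, so code = 2145.
Reconstructed: 1.7281494 V.
Error = 1.728 − 1.7281494 = -0.000149414 V = -0.149 mV.

-0.149 mV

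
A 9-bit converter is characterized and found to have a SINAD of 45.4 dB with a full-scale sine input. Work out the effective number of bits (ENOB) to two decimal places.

ENOB = (SINAD − 1.76) / 6.02 = (45.4 − 1.76)/6.02 = 7.249.

7.25 bits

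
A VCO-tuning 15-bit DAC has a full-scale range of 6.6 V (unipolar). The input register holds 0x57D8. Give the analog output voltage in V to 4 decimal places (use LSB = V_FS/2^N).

4.5294 V

LSB = 6.6 V / 2^15 = 201.42 µV.
Code 0x57D8 = 22488 decimal.
V_out = 0 + 22488 × 0.000201416 V = 4.52944 V.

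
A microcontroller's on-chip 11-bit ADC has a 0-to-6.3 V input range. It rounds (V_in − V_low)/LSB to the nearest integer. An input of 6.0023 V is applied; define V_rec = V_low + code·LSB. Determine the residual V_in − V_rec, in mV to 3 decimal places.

Step size: 6.3 V ÷ 2^11 = 3.076 mV.
Scaled input = 1951.2239 LSBs, so code = 1951.
Reconstructed: 6.0016113 V.
Error = 6.0023 − 6.0016113 = 0.000688672 V = 0.689 mV.

0.689 mV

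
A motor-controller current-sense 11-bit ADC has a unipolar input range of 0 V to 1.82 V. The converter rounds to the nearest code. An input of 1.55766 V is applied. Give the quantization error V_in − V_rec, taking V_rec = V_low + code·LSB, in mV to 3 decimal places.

One LSB is 1.82 V / 2048 = 0.889 mV.
(1.55766 − 0)/0.000888672 = 1752.7954; round gives code 1753.
Code 1753 maps back to 0 + 1753×0.000888672 V = 1.5578418 V.
V_in − V_rec = -0.000181797 V = -0.182 mV.

-0.182 mV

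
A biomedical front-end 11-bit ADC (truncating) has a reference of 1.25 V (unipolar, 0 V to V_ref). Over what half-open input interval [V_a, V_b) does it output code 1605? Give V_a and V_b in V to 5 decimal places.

[0.97961 V, 0.98022 V)

LSB = 1.25/2^11 = 0.610 mV.
V_a = V_low + 1605·LSB = 0.979614 V; V_b = V_low + 1606·LSB = 0.980225 V.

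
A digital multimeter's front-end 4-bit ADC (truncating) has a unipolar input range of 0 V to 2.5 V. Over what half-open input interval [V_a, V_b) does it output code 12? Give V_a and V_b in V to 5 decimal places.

[1.87500 V, 2.03125 V)

LSB = 2.5/2^4 = 156.250 mV.
V_a = V_low + 12·LSB = 1.875 V; V_b = V_low + 13·LSB = 2.03125 V.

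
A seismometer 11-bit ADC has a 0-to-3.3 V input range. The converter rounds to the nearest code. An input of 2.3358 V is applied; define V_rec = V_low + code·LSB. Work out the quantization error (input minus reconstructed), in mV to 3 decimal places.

One LSB is 3.3 V / 2048 = 1.611 mV.
(V_in − V_low)/LSB = (2.3358 − 0)/0.00161133 = 1449.6116 → code 1450 (round).
Reconstructed: 2.3364258 V.
Error = 2.3358 − 2.3364258 = -0.000625781 V = -0.626 mV.

-0.626 mV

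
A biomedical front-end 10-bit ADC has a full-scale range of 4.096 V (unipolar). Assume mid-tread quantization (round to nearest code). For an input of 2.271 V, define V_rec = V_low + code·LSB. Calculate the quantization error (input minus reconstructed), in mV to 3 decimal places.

-1.000 mV

LSB = 4.096/2^10 = 4.000 mV.
(2.271 − 0)/0.004 = 567.7500; round gives code 568.
V_rec = 0 + 568·0.004 = 2.272 V.
Error = 2.271 − 2.272 = -0.001 V = -1.000 mV.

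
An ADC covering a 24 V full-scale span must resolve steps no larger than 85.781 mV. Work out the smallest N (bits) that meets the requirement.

Number of steps required ≥ 24 V / 85.781 mV = 279.78.
Need 2^N ≥ 279.78; 2^8 = 256, 2^9 = 512.
Minimum N = 9.

9 bits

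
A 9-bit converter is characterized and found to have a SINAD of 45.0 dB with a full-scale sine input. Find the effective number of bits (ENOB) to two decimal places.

ENOB = (SINAD − 1.76) / 6.02 = (45.0 − 1.76)/6.02 = 7.183.

7.18 bits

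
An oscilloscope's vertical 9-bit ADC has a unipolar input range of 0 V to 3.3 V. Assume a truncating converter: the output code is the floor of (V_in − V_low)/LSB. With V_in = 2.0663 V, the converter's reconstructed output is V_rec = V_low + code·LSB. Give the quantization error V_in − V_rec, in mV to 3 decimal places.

3.800 mV

LSB = 3.3/2^9 = 6.445 mV.
Scaled input = 320.5896 LSBs, so code = 320.
Reconstructed: 2.0625 V.
Difference: 0.0038 V → 3.800 mV.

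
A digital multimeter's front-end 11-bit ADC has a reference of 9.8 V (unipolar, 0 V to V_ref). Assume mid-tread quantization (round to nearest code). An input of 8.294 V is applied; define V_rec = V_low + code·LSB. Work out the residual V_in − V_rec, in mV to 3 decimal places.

LSB = 9.8/2^11 = 4.785 mV.
Scaled input = 1733.2767 LSBs, so code = 1733.
V_rec = 0 + 1733·0.00478516 = 8.2926758 V.
Error = 8.294 − 8.2926758 = 0.00132422 V = 1.324 mV.

1.324 mV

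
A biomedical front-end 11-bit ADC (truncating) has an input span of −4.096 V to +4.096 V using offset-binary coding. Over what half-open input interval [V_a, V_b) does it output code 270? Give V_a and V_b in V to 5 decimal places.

LSB = 8.192/2^11 = 4.000 mV.
V_a = V_low + 270·LSB = -3.016 V; V_b = V_low + 271·LSB = -3.012 V.

[-3.01600 V, -3.01200 V)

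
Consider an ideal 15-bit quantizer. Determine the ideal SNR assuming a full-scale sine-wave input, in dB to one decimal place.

92.1 dB

SNR ≈ 6.02·N + 1.76 dB = 6.02·15 + 1.76 = 92.06 dB.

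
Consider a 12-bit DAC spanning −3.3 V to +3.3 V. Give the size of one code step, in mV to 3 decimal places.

1.611 mV

Full-scale span = 6.6 V.
LSB = 6.6 / 2^12 = 6.6 / 4096 = 0.00161133 V = 1.611 mV.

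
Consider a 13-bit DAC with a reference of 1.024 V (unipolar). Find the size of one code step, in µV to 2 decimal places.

Full-scale span = 1.024 V.
LSB = 1.024 / 2^13 = 1.024 / 8192 = 0.000125 V = 125.00 µV.

125.00 µV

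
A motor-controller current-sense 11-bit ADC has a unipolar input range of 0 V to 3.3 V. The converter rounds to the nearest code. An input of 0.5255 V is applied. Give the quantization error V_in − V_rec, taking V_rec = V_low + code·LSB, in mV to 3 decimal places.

One LSB is 3.3 V / 2048 = 1.611 mV.
(V_in − V_low)/LSB = (0.5255 − 0)/0.00161133 = 326.1285 → code 326 (round).
Code 326 maps back to 0 + 326×0.00161133 V = 0.52529297 V.
Error = 0.5255 − 0.52529297 = 0.000207031 V = 0.207 mV.

0.207 mV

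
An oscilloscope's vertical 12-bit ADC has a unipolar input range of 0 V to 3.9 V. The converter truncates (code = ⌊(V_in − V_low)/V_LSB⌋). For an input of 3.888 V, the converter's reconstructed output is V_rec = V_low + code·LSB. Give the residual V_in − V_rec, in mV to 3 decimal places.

One LSB is 3.9 V / 4096 = 0.952 mV.
Scaled input = 4083.3969 LSBs, so code = 4083.
Reconstructed: 3.8876221 V.
Difference: 0.00037793 V → 0.378 mV.

0.378 mV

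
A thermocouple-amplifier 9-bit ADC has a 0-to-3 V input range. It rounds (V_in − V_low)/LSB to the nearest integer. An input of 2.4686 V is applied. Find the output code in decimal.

code 421

With 512 levels over 3 V, one step is 5.859 mV.
(V_in − V_low)/LSB = (2.4686 − 0) / 0.00585938 = 421.308.
Round → code 421.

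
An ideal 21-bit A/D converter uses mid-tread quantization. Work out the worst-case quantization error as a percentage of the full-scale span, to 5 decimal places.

0.00002 %

Rounding → worst-case error = ½ LSB = V_FS/2^22, so 100/4194304 = 2.38419e-05 % of full scale.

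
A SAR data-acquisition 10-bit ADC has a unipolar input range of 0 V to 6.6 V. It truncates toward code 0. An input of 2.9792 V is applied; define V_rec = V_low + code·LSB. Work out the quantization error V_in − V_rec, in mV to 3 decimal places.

LSB = 6.6/2^10 = 6.445 mV.
(2.9792 − 0)/0.00644531 = 462.2274; ⌊·⌋ gives code 462.
Code 462 maps back to 0 + 462×0.00644531 V = 2.9777344 V.
Difference: 0.00146562 V → 1.466 mV.

1.466 mV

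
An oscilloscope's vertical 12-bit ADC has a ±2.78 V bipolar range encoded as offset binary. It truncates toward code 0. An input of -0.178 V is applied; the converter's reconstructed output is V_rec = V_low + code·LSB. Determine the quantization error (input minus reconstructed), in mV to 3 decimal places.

1.180 mV

LSB = 5.56/2^12 = 1.357 mV.
Scaled input = 1916.8691 LSBs, so code = 1916.
V_rec = (−2.78) + 1916·0.00135742 = -0.17917969 V.
V_in − V_rec = 0.00117969 V = 1.180 mV.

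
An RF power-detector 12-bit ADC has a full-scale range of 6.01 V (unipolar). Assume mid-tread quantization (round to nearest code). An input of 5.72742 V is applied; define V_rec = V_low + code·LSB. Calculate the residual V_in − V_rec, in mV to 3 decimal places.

0.606 mV

Step size: 6.01 V ÷ 2^12 = 1.467 mV.
(V_in − V_low)/LSB = (5.72742 − 0)/0.00146729 = 3903.4130 → code 3903 (round).
Reconstructed: 5.726814 V.
Error = 5.72742 − 5.726814 = 0.000606035 V = 0.606 mV.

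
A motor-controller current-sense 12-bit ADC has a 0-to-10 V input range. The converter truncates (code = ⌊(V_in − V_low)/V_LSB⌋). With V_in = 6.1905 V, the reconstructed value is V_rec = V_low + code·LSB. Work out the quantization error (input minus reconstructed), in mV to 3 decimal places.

Step size: 10 V ÷ 2^12 = 2.441 mV.
Scaled input = 2535.6288 LSBs, so code = 2535.
V_rec = 0 + 2535·0.00244141 = 6.1889648 V.
V_in − V_rec = 0.00153516 V = 1.535 mV.

1.535 mV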